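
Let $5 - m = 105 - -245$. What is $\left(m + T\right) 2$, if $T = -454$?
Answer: $-1598$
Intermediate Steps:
$m = -345$ ($m = 5 - \left(105 - -245\right) = 5 - \left(105 + 245\right) = 5 - 350 = -345$)
$\left(m + T\right) 2 = \left(-345 - 454\right) 2 = \left(-799\right) 2 = -1598$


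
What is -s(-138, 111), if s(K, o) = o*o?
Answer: -12321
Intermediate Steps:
s(K, o) = o²
-s(-138, 111) = -1*111² = -1*12321 = -12321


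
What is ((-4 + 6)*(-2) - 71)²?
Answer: 5625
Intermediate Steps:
((-4 + 6)*(-2) - 71)² = (2*(-2) - 71)² = (-4 - 71)² = (-75)² = 5625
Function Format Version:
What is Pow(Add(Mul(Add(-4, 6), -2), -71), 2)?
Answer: 5625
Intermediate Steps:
Pow(Add(Mul(Add(-4, 6), -2), -71), 2) = Pow(Add(Mul(2, -2), -71), 2) = Pow(Add(-4, -71), 2) = Pow(-75, 2) = 5625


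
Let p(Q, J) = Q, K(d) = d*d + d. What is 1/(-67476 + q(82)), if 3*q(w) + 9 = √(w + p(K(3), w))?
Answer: -607311/40980738875 - 3*√94/40980738875 ≈ -1.4820e-5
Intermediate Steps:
K(d) = d + d² (K(d) = d² + d = d + d²)
q(w) = -3 + √(12 + w)/3 (q(w) = -3 + √(w + 3*(1 + 3))/3 = -3 + √(w + 3*4)/3 = -3 + √(w + 12)/3 = -3 + √(12 + w)/3)
1/(-67476 + q(82)) = 1/(-67476 + (-3 + √(12 + 82)/3)) = 1/(-67476 + (-3 + √94/3)) = 1/(-67479 + √94/3)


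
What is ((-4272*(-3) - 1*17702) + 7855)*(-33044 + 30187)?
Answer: -8482433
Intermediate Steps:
((-4272*(-3) - 1*17702) + 7855)*(-33044 + 30187) = ((12816 - 17702) + 7855)*(-2857) = (-4886 + 7855)*(-2857) = 2969*(-2857) = -8482433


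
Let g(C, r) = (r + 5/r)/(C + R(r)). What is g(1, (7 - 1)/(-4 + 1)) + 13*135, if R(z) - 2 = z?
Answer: 3501/2 ≈ 1750.5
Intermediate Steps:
R(z) = 2 + z
g(C, r) = (r + 5/r)/(2 + C + r) (g(C, r) = (r + 5/r)/(C + (2 + r)) = (r + 5/r)/(2 + C + r))
g(1, (7 - 1)/(-4 + 1)) + 13*135 = (5 + ((7 - 1)/(-4 + 1))²)/((((7 - 1)/(-4 + 1)))*(2 + 1 + (7 - 1)/(-4 + 1))) + 13*135 = (5 + (6/(-3))²)/(((6/(-3)))*(2 + 1 + 6/(-3))) + 1755 = (5 + (6*(-⅓))²)/(((6*(-⅓)))*(2 + 1 + 6*(-⅓))) + 1755 = (5 + (-2)²)/((-2)*(2 + 1 - 2)) + 1755 = -½*(5 + 4)/1 + 1755 = -½*1*9 + 1755 = -9/2 + 1755 = 3501/2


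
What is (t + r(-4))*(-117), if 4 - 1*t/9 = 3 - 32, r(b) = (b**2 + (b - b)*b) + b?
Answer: -36153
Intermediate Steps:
r(b) = b + b**2 (r(b) = (b**2 + 0*b) + b = (b**2 + 0) + b = b**2 + b = b + b**2)
t = 297 (t = 36 - 9*(3 - 32) = 36 - 9*(-29) = 36 + 261 = 297)
(t + r(-4))*(-117) = (297 - 4*(1 - 4))*(-117) = (297 - 4*(-3))*(-117) = (297 + 12)*(-117) = 309*(-117) = -36153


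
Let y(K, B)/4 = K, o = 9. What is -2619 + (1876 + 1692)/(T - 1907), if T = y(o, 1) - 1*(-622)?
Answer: -3274699/1249 ≈ -2621.9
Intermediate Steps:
y(K, B) = 4*K
T = 658 (T = 4*9 - 1*(-622) = 36 + 622 = 658)
-2619 + (1876 + 1692)/(T - 1907) = -2619 + (1876 + 1692)/(658 - 1907) = -2619 + 3568/(-1249) = -2619 + 3568*(-1/1249) = -2619 - 3568/1249 = -3274699/1249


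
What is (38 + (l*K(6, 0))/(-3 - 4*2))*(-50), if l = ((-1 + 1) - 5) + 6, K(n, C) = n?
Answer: -20600/11 ≈ -1872.7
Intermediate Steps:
l = 1 (l = (0 - 5) + 6 = -5 + 6 = 1)
(38 + (l*K(6, 0))/(-3 - 4*2))*(-50) = (38 + (1*6)/(-3 - 4*2))*(-50) = (38 + 6/(-3 - 8))*(-50) = (38 + 6/(-11))*(-50) = (38 + 6*(-1/11))*(-50) = (38 - 6/11)*(-50) = (412/11)*(-50) = -20600/11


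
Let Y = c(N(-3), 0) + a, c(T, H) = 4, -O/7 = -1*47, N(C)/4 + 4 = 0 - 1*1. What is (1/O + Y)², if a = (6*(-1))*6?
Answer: 110817729/108241 ≈ 1023.8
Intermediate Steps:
N(C) = -20 (N(C) = -16 + 4*(0 - 1*1) = -16 + 4*(0 - 1) = -16 + 4*(-1) = -16 - 4 = -20)
O = 329 (O = -(-7)*47 = -7*(-47) = 329)
a = -36 (a = -6*6 = -36)
Y = -32 (Y = 4 - 36 = -32)
(1/O + Y)² = (1/329 - 32)² = (-10527/329)² = 110817729/108241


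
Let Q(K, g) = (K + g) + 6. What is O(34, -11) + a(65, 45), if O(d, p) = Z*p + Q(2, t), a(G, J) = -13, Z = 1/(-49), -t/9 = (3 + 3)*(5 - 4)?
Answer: -2880/49 ≈ -58.776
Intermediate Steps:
t = -54 (t = -9*(3 + 3)*(5 - 4) = -54 ≈ -54.000)
Q(K, g) = 6 + K + g
Z = -1/49 ≈ -0.020408
O(d, p) = -46 - p/49 (O(d, p) = -p/49 + (6 + 2 - 54) = -p/49 - 46 = -46 - p/49)
O(34, -11) + a(65, 45) = (-46 - 1/49*(-11)) - 13 = (-46 + 11/49) - 13 = -2243/49 - 13 = -2880/49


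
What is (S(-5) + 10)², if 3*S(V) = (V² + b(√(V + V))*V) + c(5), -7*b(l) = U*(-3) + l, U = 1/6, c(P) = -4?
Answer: 167227/588 + 3545*I*√10/441 ≈ 284.4 + 25.42*I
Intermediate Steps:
U = ⅙ ≈ 0.16667
b(l) = 1/14 - l/7 (b(l) = -((⅙)*(-3) + l)/7 = -(-½ + l)/7 = 1/14 - l/7)
S(V) = -4/3 + V²/3 + V*(1/14 - √2*√V/7)/3 (S(V) = ((V² + (1/14 - √(V + V)/7)*V) - 4)/3 = ((V² + (1/14 - √2*√V/7)*V) - 4)/3 = ((V² + V*(1/14 - √2*√V/7)) - 4)/3 = (-4 + V² + V*(1/14 - √2*√V/7))/3 = -4/3 + V²/3 + V*(1/14 - √2*√V/7)/3)
(S(-5) + 10)² = ((-4/3 + (⅓)*(-5)² + (1/42)*(-5) - √2*(-5)^(3/2)/21) + 10)² = ((-4/3 + (⅓)*25 - 5/42 - √2*(-5*I*√5)/21) + 10)² = ((-4/3 + 25/3 - 5/42 + 5*I*√10/21) + 10)² = ((289/42 + 5*I*√10/21) + 10)² = (709/42 + 5*I*√10/21)²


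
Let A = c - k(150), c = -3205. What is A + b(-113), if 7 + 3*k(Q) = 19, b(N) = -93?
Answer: -3302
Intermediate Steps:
k(Q) = 4 (k(Q) = -7/3 + (⅓)*19 = -7/3 + 19/3 = 4)
A = -3209 (A = -3205 - 1*4 = -3205 - 4 = -3209)
A + b(-113) = -3209 - 93 = -3302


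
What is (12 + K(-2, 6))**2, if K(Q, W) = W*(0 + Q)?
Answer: 0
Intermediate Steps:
K(Q, W) = Q*W (K(Q, W) = W*Q = Q*W)
(12 + K(-2, 6))**2 = (12 - 2*6)**2 = (12 - 12)**2 = 0**2 = 0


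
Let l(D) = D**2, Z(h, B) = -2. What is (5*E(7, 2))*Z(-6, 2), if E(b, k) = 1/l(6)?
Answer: -5/18 ≈ -0.27778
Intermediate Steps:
E(b, k) = 1/36 (E(b, k) = 1/(6**2) = 1/36)
(5*E(7, 2))*Z(-6, 2) = (5*(1/36))*(-2) = (5/36)*(-2) = -5/18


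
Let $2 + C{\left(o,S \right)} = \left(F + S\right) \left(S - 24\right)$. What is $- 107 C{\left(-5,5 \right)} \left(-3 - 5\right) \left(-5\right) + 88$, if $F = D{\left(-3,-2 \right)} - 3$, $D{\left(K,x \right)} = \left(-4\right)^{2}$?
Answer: $1472408$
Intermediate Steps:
$D{\left(K,x \right)} = 16$
$F = 13$ ($F = 16 - 3 = 13$)
$C{\left(o,S \right)} = -2 + \left(-24 + S\right) \left(13 + S\right)$ ($C{\left(o,S \right)} = -2 + \left(13 + S\right) \left(S - 24\right) = -2 + \left(13 + S\right) \left(-24 + S\right) = -2 + \left(-24 + S\right) \left(13 + S\right)$)
$- 107 C{\left(-5,5 \right)} \left(-3 - 5\right) \left(-5\right) + 88 = - 107 \left(-314 + 5^{2} - 55\right) \left(-3 - 5\right) \left(-5\right) + 88 = - 107 \left(-314 + 25 - 55\right) \left(\left(-8\right) \left(-5\right)\right) + 88 = - 107 \left(\left(-344\right) 40\right) + 88 = \left(-107\right) \left(-13760\right) + 88 = 1472320 + 88 = 1472408$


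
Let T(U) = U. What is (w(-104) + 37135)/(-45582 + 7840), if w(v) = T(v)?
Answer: -37031/37742 ≈ -0.98116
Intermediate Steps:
w(v) = v
(w(-104) + 37135)/(-45582 + 7840) = (-104 + 37135)/(-45582 + 7840) = 37031/(-37742) = 37031*(-1/37742) = -37031/37742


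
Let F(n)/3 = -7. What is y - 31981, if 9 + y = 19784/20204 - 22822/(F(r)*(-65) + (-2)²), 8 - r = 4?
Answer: -221313562658/6914819 ≈ -32006.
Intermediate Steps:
r = 4 (r = 8 - 1*4 = 8 - 4 = 4)
F(n) = -21 (F(n) = 3*(-7) = -21)
y = -170736219/6914819 (y = -9 + (19784/20204 - 22822/(-21*(-65) + (-2)²)) = -9 + (19784*(1/20204) - 22822/(1365 + 4)) = -9 + (4946/5051 - 22822/1369) = -9 - 108502848/6914819 = -170736219/6914819 ≈ -24.691)
y - 31981 = -170736219/6914819 - 31981 = -221313562658/6914819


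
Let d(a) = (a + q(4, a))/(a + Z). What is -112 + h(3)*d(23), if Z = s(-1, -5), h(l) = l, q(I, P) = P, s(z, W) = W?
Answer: -313/3 ≈ -104.33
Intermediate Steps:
Z = -5
d(a) = 2*a/(-5 + a) (d(a) = (a + a)/(a - 5) = (2*a)/(-5 + a) = 2*a/(-5 + a))
-112 + h(3)*d(23) = -112 + 3*(2*23/(-5 + 23)) = -112 + 3*(2*23/18) = -112 + 3*(2*23*(1/18)) = -112 + 3*(23/9) = -112 + 23/3 = -313/3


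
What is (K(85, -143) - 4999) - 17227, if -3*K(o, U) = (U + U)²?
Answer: -148474/3 ≈ -49491.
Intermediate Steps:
K(o, U) = -4*U²/3 (K(o, U) = -(U + U)²/3 = -4*U²/3)
(K(85, -143) - 4999) - 17227 = (-4/3*(-143)² - 4999) - 17227 = (-4/3*20449 - 4999) - 17227 = (-81796/3 - 4999) - 17227 = -96793/3 - 17227 = -148474/3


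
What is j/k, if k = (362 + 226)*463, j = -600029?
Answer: -600029/272244 ≈ -2.2040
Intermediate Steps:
k = 272244 (k = 588*463 = 272244)
j/k = -600029/272244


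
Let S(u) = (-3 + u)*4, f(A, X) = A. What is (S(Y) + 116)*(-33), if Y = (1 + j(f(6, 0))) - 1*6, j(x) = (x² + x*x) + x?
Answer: -13068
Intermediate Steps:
j(x) = x + 2*x² (j(x) = (x² + x²) + x = 2*x² + x = x + 2*x²)
Y = 73 (Y = (1 + 6*(1 + 2*6)) - 1*6 = (1 + 6*(1 + 12)) - 6 = (1 + 6*13) - 6 = (1 + 78) - 6 = 79 - 6 = 73)
S(u) = -12 + 4*u
(S(Y) + 116)*(-33) = ((-12 + 4*73) + 116)*(-33) = ((-12 + 292) + 116)*(-33) = (280 + 116)*(-33) = 396*(-33) = -13068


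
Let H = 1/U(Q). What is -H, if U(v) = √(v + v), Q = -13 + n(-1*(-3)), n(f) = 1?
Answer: I*√6/12 ≈ 0.20412*I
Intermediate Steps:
Q = -12 (Q = -13 + 1 = -12)
U(v) = √2*√v (U(v) = √(2*v) = √2*√v)
H = -I*√6/12 (H = 1/(√2*√(-12)) = 1/(√2*(2*I*√3)) = 1/(2*I*√6) = -I*√6/12 ≈ -0.20412*I)
-H = -(-1)*I*√6/12 = I*√6/12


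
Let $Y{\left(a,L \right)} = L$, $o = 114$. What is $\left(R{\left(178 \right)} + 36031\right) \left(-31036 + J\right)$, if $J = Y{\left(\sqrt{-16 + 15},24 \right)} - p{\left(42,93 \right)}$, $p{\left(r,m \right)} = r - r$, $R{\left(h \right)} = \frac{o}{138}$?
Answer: $- \frac{25700636784}{23} \approx -1.1174 \cdot 10^{9}$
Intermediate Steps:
$R{\left(h \right)} = \frac{19}{23}$ ($R{\left(h \right)} = \frac{114}{138} = 114 \cdot \frac{1}{138} = \frac{19}{23}$)
$p{\left(r,m \right)} = 0$
$J = 24$ ($J = 24 - 0 = 24 + 0 = 24$)
$\left(R{\left(178 \right)} + 36031\right) \left(-31036 + J\right) = \left(\frac{19}{23} + 36031\right) \left(-31036 + 24\right) = \frac{828732}{23} \left(-31012\right) = - \frac{25700636784}{23}$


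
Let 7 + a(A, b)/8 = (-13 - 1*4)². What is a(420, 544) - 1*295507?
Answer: -293251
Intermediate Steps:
a(A, b) = 2256 (a(A, b) = -56 + 8*(-13 - 1*4)² = -56 + 8*(-13 - 4)² = -56 + 8*(-17)² = -56 + 8*289 = -56 + 2312 = 2256)
a(420, 544) - 1*295507 = 2256 - 1*295507 = 2256 - 295507 = -293251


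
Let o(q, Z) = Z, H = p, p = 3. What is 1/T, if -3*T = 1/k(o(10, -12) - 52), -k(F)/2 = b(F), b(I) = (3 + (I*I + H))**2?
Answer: 100958424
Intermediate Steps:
H = 3
b(I) = (6 + I**2)**2 (b(I) = (3 + (I*I + 3))**2 = (3 + (I**2 + 3))**2 = (3 + (3 + I**2))**2 = (6 + I**2)**2)
k(F) = -2*(6 + F**2)**2
T = 1/100958424 (T = -(-1/(2*(6 + (-12 - 52)**2)**2))/3 = -(-1/(2*(6 + (-64)**2)**2))/3 = -(-1/(2*(6 + 4096)**2))/3 = -1/(3*((-2*4102**2))) = -1/(3*((-2*16826404))) = -1/3/(-33652808) = -1/3*(-1/33652808) = 1/100958424 ≈ 9.9051e-9)
1/T = 1/(1/100958424) = 100958424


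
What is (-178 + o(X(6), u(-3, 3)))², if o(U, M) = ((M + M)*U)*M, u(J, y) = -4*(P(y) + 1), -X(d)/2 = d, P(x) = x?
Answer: 39967684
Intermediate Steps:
X(d) = -2*d
u(J, y) = -4 - 4*y (u(J, y) = -4*(y + 1) = -4*(1 + y) = -4 - 4*y)
o(U, M) = 2*U*M² (o(U, M) = ((2*M)*U)*M = (2*M*U)*M = 2*U*M²)
(-178 + o(X(6), u(-3, 3)))² = (-178 + 2*(-2*6)*(-4 - 4*3)²)² = (-178 + 2*(-12)*(-4 - 12)²)² = (-178 + 2*(-12)*(-16)²)² = (-178 + 2*(-12)*256)² = (-178 - 6144)² = (-6322)² = 39967684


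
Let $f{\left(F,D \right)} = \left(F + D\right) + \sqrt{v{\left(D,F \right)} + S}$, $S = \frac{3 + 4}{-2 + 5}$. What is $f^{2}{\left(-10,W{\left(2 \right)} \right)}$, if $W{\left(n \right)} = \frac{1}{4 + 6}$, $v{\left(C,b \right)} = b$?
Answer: $\frac{27103}{300} - \frac{33 i \sqrt{69}}{5} \approx 90.343 - 54.824 i$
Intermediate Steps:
$S = \frac{7}{3} \approx 2.3333$
$W{\left(n \right)} = \frac{1}{10}$
$f{\left(F,D \right)} = D + F + \sqrt{\frac{7}{3} + F}$ ($f{\left(F,D \right)} = \left(F + D\right) + \sqrt{F + \frac{7}{3}} = \left(D + F\right) + \sqrt{\frac{7}{3} + F} = D + F + \sqrt{\frac{7}{3} + F}$)
$f^{2}{\left(-10,W{\left(2 \right)} \right)} = \left(\frac{1}{10} - 10 + \frac{\sqrt{21 + 9 \left(-10\right)}}{3}\right)^{2} = \left(\frac{1}{10} - 10 + \frac{\sqrt{21 - 90}}{3}\right)^{2} = \left(\frac{1}{10} - 10 + \frac{\sqrt{-69}}{3}\right)^{2} = \left(\frac{1}{10} - 10 + \frac{i \sqrt{69}}{3}\right)^{2} = \left(- \frac{99}{10} + \frac{i \sqrt{69}}{3}\right)^{2}$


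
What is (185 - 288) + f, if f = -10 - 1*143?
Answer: -256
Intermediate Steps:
f = -153 (f = -10 - 143 = -153)
(185 - 288) + f = (185 - 288) - 153 = -103 - 153 = -256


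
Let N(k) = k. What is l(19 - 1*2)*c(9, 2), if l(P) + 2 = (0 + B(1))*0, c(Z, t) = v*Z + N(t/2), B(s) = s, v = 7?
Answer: -128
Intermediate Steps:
c(Z, t) = t/2 + 7*Z (c(Z, t) = 7*Z + t/2 = t/2 + 7*Z)
l(P) = -2 (l(P) = -2 + (0 + 1)*0 = -2 + 1*0 = -2 + 0 = -2)
l(19 - 1*2)*c(9, 2) = -2*((½)*2 + 7*9) = -2*(1 + 63) = -2*64 = -128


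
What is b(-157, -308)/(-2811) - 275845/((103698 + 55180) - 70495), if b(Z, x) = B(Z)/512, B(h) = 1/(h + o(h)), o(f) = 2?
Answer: -6837307480313/2190729387520 ≈ -3.1210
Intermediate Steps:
B(h) = 1/(2 + h) (B(h) = 1/(h + 2) = 1/(2 + h))
b(Z, x) = 1/(512*(2 + Z)) (b(Z, x) = 1/((2 + Z)*512) = (1/512)/(2 + Z) = 1/(512*(2 + Z)))
b(-157, -308)/(-2811) - 275845/((103698 + 55180) - 70495) = (1/(512*(2 - 157)))/(-2811) - 275845/((103698 + 55180) - 70495) = ((1/512)/(-155))*(-1/2811) - 275845/(158878 - 70495) = ((1/512)*(-1/155))*(-1/2811) - 275845/88383 = -1/79360*(-1/2811) - 275845*1/88383 = 1/223080960 - 275845/88383 = -6837307480313/2190729387520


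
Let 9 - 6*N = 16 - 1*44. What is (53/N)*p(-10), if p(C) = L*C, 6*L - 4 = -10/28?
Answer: -13515/259 ≈ -52.181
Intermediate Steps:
N = 37/6 (N = 3/2 - (16 - 1*44)/6 = 3/2 - (16 - 44)/6 = 3/2 - 1/6*(-28) = 3/2 + 14/3 = 37/6 ≈ 6.1667)
L = 17/28 (L = 2/3 + (-10/28)/6 = 2/3 + (-10*1/28)/6 = 2/3 + (1/6)*(-5/14) = 2/3 - 5/84 = 17/28 ≈ 0.60714)
p(C) = 17*C/28
(53/N)*p(-10) = (53/(37/6))*((17/28)*(-10)) = (53*(6/37))*(-85/14) = (318/37)*(-85/14) = -13515/259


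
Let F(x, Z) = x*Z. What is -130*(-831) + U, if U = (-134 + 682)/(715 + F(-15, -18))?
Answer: 106410098/985 ≈ 1.0803e+5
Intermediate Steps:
F(x, Z) = Z*x
U = 548/985 (U = (-134 + 682)/(715 - 18*(-15)) = 548/(715 + 270) = 548/985 ≈ 0.55634)
-130*(-831) + U = -130*(-831) + 548/985 = 108030 + 548/985 = 106410098/985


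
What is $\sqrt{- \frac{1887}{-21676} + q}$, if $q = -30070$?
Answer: $\frac{i \sqrt{3532079451427}}{10838} \approx 173.41 i$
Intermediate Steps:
$\sqrt{- \frac{1887}{-21676} + q} = \sqrt{- \frac{1887}{-21676} - 30070} = \sqrt{\left(-1887\right) \left(- \frac{1}{21676}\right) - 30070} = \sqrt{\frac{1887}{21676} - 30070} = \sqrt{- \frac{651795433}{21676}} = \frac{i \sqrt{3532079451427}}{10838}$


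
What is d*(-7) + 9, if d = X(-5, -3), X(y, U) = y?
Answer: 44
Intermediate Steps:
d = -5
d*(-7) + 9 = -5*(-7) + 9 = 35 + 9 = 44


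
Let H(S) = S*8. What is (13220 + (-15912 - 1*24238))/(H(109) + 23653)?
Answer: -5386/4905 ≈ -1.0981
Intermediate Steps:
H(S) = 8*S
(13220 + (-15912 - 1*24238))/(H(109) + 23653) = (13220 + (-15912 - 1*24238))/(8*109 + 23653) = (13220 + (-15912 - 24238))/(872 + 23653) = (13220 - 40150)/24525 = -26930*1/24525 = -5386/4905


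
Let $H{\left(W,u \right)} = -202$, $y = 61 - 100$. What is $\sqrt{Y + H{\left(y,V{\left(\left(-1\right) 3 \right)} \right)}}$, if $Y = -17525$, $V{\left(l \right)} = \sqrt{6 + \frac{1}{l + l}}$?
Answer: $i \sqrt{17727} \approx 133.14 i$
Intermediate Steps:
$y = -39$
$V{\left(l \right)} = \sqrt{6 + \frac{1}{2 l}}$
$\sqrt{Y + H{\left(y,V{\left(\left(-1\right) 3 \right)} \right)}} = \sqrt{-17525 - 202} = \sqrt{-17727} = i \sqrt{17727}$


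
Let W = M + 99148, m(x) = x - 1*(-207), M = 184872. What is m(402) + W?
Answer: 284629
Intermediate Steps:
m(x) = 207 + x (m(x) = x + 207 = 207 + x)
W = 284020 (W = 184872 + 99148 = 284020)
m(402) + W = (207 + 402) + 284020 = 609 + 284020 = 284629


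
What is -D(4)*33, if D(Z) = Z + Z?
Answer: -264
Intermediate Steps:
D(Z) = 2*Z
-D(4)*33 = -2*4*33 = -1*8*33 = -8*33 = -264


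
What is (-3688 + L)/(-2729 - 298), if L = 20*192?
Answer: -152/3027 ≈ -0.050215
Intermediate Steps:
L = 3840
(-3688 + L)/(-2729 - 298) = (-3688 + 3840)/(-2729 - 298) = 152/(-3027) = 152*(-1/3027) = -152/3027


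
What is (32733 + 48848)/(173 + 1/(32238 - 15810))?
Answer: 1340212668/2842045 ≈ 471.57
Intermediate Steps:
(32733 + 48848)/(173 + 1/(32238 - 15810)) = 81581/(173 + 1/16428) = 81581/(2842045/16428) = 81581*(16428/2842045) = 1340212668/2842045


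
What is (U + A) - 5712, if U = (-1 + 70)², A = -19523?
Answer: -20474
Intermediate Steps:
U = 4761 (U = 69² = 4761)
(U + A) - 5712 = (4761 - 19523) - 5712 = -14762 - 5712 = -20474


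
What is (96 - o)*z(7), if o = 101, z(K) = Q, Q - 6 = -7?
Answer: 5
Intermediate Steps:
Q = -1 (Q = 6 - 7 = -1)
z(K) = -1
(96 - o)*z(7) = (96 - 1*101)*(-1) = (96 - 101)*(-1) = -5*(-1) = 5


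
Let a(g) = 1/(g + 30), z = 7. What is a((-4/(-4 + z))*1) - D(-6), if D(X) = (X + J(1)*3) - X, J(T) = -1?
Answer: 261/86 ≈ 3.0349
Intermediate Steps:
D(X) = -3 (D(X) = (X - 1*3) - X = (X - 3) - X = (-3 + X) - X = -3)
a(g) = 1/(30 + g)
a((-4/(-4 + z))*1) - D(-6) = 1/(30 + (-4/(-4 + 7))*1) - 1*(-3) = 1/(30 + (-4/3)*1) + 3 = 1/(30 + ((⅓)*(-4))*1) + 3 = 1/(30 - 4/3*1) + 3 = 1/(30 - 4/3) + 3 = 1/(86/3) + 3 = 3/86 + 3 = 261/86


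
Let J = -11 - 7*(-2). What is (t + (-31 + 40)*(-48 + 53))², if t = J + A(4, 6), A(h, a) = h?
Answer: 2704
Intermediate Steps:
J = 3 (J = -11 + 14 = 3)
t = 7 (t = 3 + 4 = 7)
(t + (-31 + 40)*(-48 + 53))² = (7 + (-31 + 40)*(-48 + 53))² = (7 + 9*5)² = (7 + 45)² = 52² = 2704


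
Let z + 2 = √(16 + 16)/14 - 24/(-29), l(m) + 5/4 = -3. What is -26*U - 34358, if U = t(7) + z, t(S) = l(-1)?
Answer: -1984587/58 - 52*√2/7 ≈ -34228.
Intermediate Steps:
l(m) = -17/4 (l(m) = -5/4 - 3 = -17/4)
t(S) = -17/4
z = -34/29 + 2*√2/7 (z = -2 + (√(16 + 16)/14 - 24/(-29)) = -2 + (√32*(1/14) - 24*(-1/29)) = -2 + ((4*√2)*(1/14) + 24/29) = -2 + (2*√2/7 + 24/29) = -2 + (24/29 + 2*√2/7) = -34/29 + 2*√2/7 ≈ -0.76835)
U = -629/116 + 2*√2/7 (U = -17/4 + (-34/29 + 2*√2/7) = -629/116 + 2*√2/7 ≈ -5.0184)
-26*U - 34358 = -26*(-629/116 + 2*√2/7) - 34358 = (8177/58 - 52*√2/7) - 34358 = -1984587/58 - 52*√2/7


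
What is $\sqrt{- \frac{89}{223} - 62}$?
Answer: $\frac{11 i \sqrt{25645}}{223} \approx 7.8993 i$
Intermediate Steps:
$\sqrt{- \frac{89}{223} - 62} = \sqrt{- \frac{13915}{223}} = \frac{11 i \sqrt{25645}}{223}$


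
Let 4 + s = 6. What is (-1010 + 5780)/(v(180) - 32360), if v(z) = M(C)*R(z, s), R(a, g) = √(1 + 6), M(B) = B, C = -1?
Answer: -17150800/116352177 + 530*√7/116352177 ≈ -0.14739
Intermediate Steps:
s = 2 (s = -4 + 6 = 2)
R(a, g) = √7
v(z) = -√7
(-1010 + 5780)/(v(180) - 32360) = (-1010 + 5780)/(-√7 - 32360) = 4770/(-32360 - √7)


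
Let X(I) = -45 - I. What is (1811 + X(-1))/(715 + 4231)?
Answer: 1767/4946 ≈ 0.35726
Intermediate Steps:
(1811 + X(-1))/(715 + 4231) = (1811 + (-45 - 1*(-1)))/(715 + 4231) = (1811 + (-45 + 1))/4946 = (1811 - 44)*(1/4946) = 1767*(1/4946) = 1767/4946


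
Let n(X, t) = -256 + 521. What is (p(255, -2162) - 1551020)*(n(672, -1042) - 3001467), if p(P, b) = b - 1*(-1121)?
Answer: 4658048577322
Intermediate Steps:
n(X, t) = 265
p(P, b) = 1121 + b (p(P, b) = b + 1121 = 1121 + b)
(p(255, -2162) - 1551020)*(n(672, -1042) - 3001467) = ((1121 - 2162) - 1551020)*(265 - 3001467) = (-1041 - 1551020)*(-3001202) = -1552061*(-3001202) = 4658048577322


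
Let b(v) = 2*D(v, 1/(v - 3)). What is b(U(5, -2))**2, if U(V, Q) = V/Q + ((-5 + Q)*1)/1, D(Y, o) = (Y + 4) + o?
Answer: 77841/625 ≈ 124.55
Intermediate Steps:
D(Y, o) = 4 + Y + o (D(Y, o) = (4 + Y) + o = 4 + Y + o)
U(V, Q) = -5 + Q + V/Q (U(V, Q) = V/Q + (-5 + Q)*1 = V/Q + (-5 + Q) = -5 + Q + V/Q)
b(v) = 8 + 2*v + 2/(-3 + v) (b(v) = 2*(4 + v + 1/(v - 3)) = 2*(4 + v + 1/(-3 + v)) = 8 + 2*v + 2/(-3 + v))
b(U(5, -2))**2 = (2*(1 + (-3 + (-5 - 2 + 5/(-2)))*(4 + (-5 - 2 + 5/(-2))))/(-3 + (-5 - 2 + 5/(-2))))**2 = (2*(1 + (-3 + (-5 - 2 + 5*(-1/2)))*(4 + (-5 - 2 + 5*(-1/2))))/(-3 + (-5 - 2 + 5*(-1/2))))**2 = (2*(1 + (-3 + (-5 - 2 - 5/2))*(4 + (-5 - 2 - 5/2)))/(-3 + (-5 - 2 - 5/2)))**2 = (2*(1 + (-3 - 19/2)*(4 - 19/2))/(-3 - 19/2))**2 = (2*(1 - 25/2*(-11/2))/(-25/2))**2 = (2*(-2/25)*(1 + 275/4))**2 = (2*(-2/25)*(279/4))**2 = (-279/25)**2 = 77841/625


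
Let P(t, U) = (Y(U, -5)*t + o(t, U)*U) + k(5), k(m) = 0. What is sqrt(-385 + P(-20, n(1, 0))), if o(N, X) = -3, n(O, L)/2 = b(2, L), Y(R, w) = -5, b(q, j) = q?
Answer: 3*I*sqrt(33) ≈ 17.234*I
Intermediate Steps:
n(O, L) = 4 (n(O, L) = 2*2 = 4)
P(t, U) = -5*t - 3*U (P(t, U) = (-5*t - 3*U) + 0 = -5*t - 3*U)
sqrt(-385 + P(-20, n(1, 0))) = sqrt(-385 + (-5*(-20) - 3*4)) = sqrt(-385 + (100 - 12)) = sqrt(-385 + 88) = sqrt(-297) = 3*I*sqrt(33)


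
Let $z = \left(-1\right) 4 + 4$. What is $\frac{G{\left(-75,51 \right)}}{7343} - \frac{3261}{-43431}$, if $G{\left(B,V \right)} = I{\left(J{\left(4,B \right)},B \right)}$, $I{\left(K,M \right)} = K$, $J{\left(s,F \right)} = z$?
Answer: $\frac{1087}{14477} \approx 0.075085$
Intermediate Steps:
$z = 0$ ($z = -4 + 4 = 0$)
$J{\left(s,F \right)} = 0$
$G{\left(B,V \right)} = 0$
$\frac{G{\left(-75,51 \right)}}{7343} - \frac{3261}{-43431} = \frac{0}{7343} - \frac{3261}{-43431} = 0 \cdot \frac{1}{7343} - - \frac{1087}{14477} = 0 + \frac{1087}{14477} = \frac{1087}{14477}$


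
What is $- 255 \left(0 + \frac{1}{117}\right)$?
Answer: $- \frac{85}{39} \approx -2.1795$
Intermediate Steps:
$- 255 \left(0 + \frac{1}{117}\right) = \left(-255\right) \frac{1}{117} = - \frac{85}{39}$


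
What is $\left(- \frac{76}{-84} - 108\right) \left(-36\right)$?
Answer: $\frac{26988}{7} \approx 3855.4$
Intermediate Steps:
$\left(- \frac{76}{-84} - 108\right) \left(-36\right) = \left(\left(-76\right) \left(- \frac{1}{84}\right) - 108\right) \left(-36\right) = \left(\frac{19}{21} - 108\right) \left(-36\right) = \left(- \frac{2249}{21}\right) \left(-36\right) = \frac{26988}{7}$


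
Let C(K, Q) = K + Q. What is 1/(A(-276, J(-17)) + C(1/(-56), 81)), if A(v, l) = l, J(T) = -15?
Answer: 56/3695 ≈ 0.015156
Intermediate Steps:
1/(A(-276, J(-17)) + C(1/(-56), 81)) = 1/(-15 + (1/(-56) + 81)) = 1/(-15 + (-1/56 + 81)) = 1/(-15 + 4535/56) = 1/(3695/56) = 56/3695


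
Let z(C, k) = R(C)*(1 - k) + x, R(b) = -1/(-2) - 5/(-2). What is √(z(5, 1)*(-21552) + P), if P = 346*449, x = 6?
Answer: √26042 ≈ 161.38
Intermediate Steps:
R(b) = 3 (R(b) = -1*(-½) - 5*(-½) = ½ + 5/2 = 3)
P = 155354
z(C, k) = 9 - 3*k (z(C, k) = 3*(1 - k) + 6 = (3 - 3*k) + 6 = 9 - 3*k)
√(z(5, 1)*(-21552) + P) = √((9 - 3*1)*(-21552) + 155354) = √((9 - 3)*(-21552) + 155354) = √(6*(-21552) + 155354) = √(-129312 + 155354) = √26042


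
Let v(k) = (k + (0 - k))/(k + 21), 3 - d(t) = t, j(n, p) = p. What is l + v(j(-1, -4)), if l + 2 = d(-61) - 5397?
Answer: -5335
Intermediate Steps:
d(t) = 3 - t
v(k) = 0 (v(k) = (k - k)/(21 + k) = 0/(21 + k) = 0)
l = -5335 (l = -2 + ((3 - 1*(-61)) - 5397) = -2 + ((3 + 61) - 5397) = -2 + (64 - 5397) = -2 - 5333 = -5335)
l + v(j(-1, -4)) = -5335 + 0 = -5335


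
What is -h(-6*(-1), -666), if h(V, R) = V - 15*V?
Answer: 84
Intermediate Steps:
h(V, R) = -14*V
-h(-6*(-1), -666) = -(-14)*(-6*(-1)) = -(-14)*6 = -1*(-84) = 84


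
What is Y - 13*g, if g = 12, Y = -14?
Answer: -170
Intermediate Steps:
Y - 13*g = -14 - 13*12 = -14 - 156 = -170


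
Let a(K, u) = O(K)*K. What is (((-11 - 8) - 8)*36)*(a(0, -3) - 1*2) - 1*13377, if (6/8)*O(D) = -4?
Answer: -11433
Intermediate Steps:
O(D) = -16/3 (O(D) = (4/3)*(-4) = -16/3)
a(K, u) = -16*K/3
(((-11 - 8) - 8)*36)*(a(0, -3) - 1*2) - 1*13377 = (((-11 - 8) - 8)*36)*(-16/3*0 - 1*2) - 1*13377 = ((-19 - 8)*36)*(0 - 2) - 13377 = -27*36*(-2) - 13377 = -972*(-2) - 13377 = 1944 - 13377 = -11433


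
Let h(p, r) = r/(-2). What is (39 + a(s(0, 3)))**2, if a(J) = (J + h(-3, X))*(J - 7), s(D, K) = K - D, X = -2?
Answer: 529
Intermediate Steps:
h(p, r) = -r/2 (h(p, r) = r*(-1/2) = -r/2)
a(J) = (1 + J)*(-7 + J) (a(J) = (J - 1/2*(-2))*(J - 7) = (J + 1)*(-7 + J) = (1 + J)*(-7 + J))
(39 + a(s(0, 3)))**2 = (39 + (-7 + (3 - 1*0)**2 - 6*(3 - 1*0)))**2 = (39 + (-7 + (3 + 0)**2 - 6*(3 + 0)))**2 = (39 + (-7 + 3**2 - 6*3))**2 = (39 + (-7 + 9 - 18))**2 = (39 - 16)**2 = 23**2 = 529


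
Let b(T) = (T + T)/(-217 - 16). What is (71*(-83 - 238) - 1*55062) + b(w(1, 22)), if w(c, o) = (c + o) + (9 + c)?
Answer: -18139815/233 ≈ -77853.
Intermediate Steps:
w(c, o) = 9 + o + 2*c
b(T) = -2*T/233 (b(T) = (2*T)/(-233) = (2*T)*(-1/233) = -2*T/233)
(71*(-83 - 238) - 1*55062) + b(w(1, 22)) = (71*(-83 - 238) - 1*55062) - 2*(9 + 22 + 2*1)/233 = (71*(-321) - 55062) - 2*(9 + 22 + 2)/233 = (-22791 - 55062) - 2/233*33 = -77853 - 66/233 = -18139815/233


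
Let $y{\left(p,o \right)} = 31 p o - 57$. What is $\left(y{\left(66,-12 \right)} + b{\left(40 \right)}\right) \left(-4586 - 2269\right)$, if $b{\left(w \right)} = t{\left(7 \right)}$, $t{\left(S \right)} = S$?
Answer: $168646710$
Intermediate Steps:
$y{\left(p,o \right)} = -57 + 31 o p$ ($y{\left(p,o \right)} = 31 o p - 57 = -57 + 31 o p$)
$b{\left(w \right)} = 7$
$\left(y{\left(66,-12 \right)} + b{\left(40 \right)}\right) \left(-4586 - 2269\right) = \left(\left(-57 + 31 \left(-12\right) 66\right) + 7\right) \left(-4586 - 2269\right) = \left(\left(-57 - 24552\right) + 7\right) \left(-6855\right) = \left(-24609 + 7\right) \left(-6855\right) = \left(-24602\right) \left(-6855\right) = 168646710$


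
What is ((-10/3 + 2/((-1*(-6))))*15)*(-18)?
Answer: 810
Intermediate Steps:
((-10/3 + 2/((-1*(-6))))*15)*(-18) = ((-10*1/3 + 2/6)*15)*(-18) = ((-10/3 + 2*(1/6))*15)*(-18) = ((-10/3 + 1/3)*15)*(-18) = -3*15*(-18) = -45*(-18) = 810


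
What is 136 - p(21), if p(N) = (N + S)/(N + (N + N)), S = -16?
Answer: 8563/63 ≈ 135.92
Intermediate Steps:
p(N) = (-16 + N)/(3*N) (p(N) = (N - 16)/(N + (N + N)) = (-16 + N)/(N + 2*N) = (-16 + N)/((3*N)) = (-16 + N)*(1/(3*N)) = (-16 + N)/(3*N))
136 - p(21) = 136 - (-16 + 21)/(3*21) = 136 - 5/(3*21) = 136 - 1*5/63 = 136 - 5/63 = 8563/63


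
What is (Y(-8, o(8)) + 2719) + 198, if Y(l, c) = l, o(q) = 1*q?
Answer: 2909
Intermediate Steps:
o(q) = q
(Y(-8, o(8)) + 2719) + 198 = (-8 + 2719) + 198 = 2711 + 198 = 2909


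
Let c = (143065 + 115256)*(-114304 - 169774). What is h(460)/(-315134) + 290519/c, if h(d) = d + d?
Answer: -33802100204753/11562788485458546 ≈ -0.0029234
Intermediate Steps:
h(d) = 2*d
c = -73383313038 (c = 258321*(-284078) = -73383313038)
h(460)/(-315134) + 290519/c = (2*460)/(-315134) + 290519/(-73383313038) = 920*(-1/315134) + 290519*(-1/73383313038) = -460/157567 - 290519/73383313038 = -33802100204753/11562788485458546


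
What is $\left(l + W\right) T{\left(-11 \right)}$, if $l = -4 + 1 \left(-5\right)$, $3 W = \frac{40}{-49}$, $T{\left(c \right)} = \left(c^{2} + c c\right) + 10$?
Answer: $- \frac{16356}{7} \approx -2336.6$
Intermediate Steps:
$T{\left(c \right)} = 10 + 2 c^{2}$ ($T{\left(c \right)} = \left(c^{2} + c^{2}\right) + 10 = 2 c^{2} + 10 = 10 + 2 c^{2}$)
$W = - \frac{40}{147}$ ($W = \frac{40 \frac{1}{-49}}{3} = \frac{40 \left(- \frac{1}{49}\right)}{3} = \frac{1}{3} \left(- \frac{40}{49}\right) = - \frac{40}{147} \approx -0.27211$)
$l = -9$ ($l = -4 - 5 = -9$)
$\left(l + W\right) T{\left(-11 \right)} = \left(-9 - \frac{40}{147}\right) \left(10 + 2 \left(-11\right)^{2}\right) = - \frac{1363 \left(10 + 2 \cdot 121\right)}{147} = - \frac{1363 \left(10 + 242\right)}{147} = \left(- \frac{1363}{147}\right) 252 = - \frac{16356}{7}$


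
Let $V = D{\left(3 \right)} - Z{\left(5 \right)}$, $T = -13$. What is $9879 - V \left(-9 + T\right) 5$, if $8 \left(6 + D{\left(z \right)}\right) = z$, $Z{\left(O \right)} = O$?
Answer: $\frac{34841}{4} \approx 8710.3$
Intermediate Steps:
$D{\left(z \right)} = -6 + \frac{z}{8}$
$V = - \frac{85}{8}$ ($V = \left(-6 + \frac{1}{8} \cdot 3\right) - 5 = \left(-6 + \frac{3}{8}\right) - 5 = - \frac{45}{8} - 5 = - \frac{85}{8} \approx -10.625$)
$9879 - V \left(-9 + T\right) 5 = 9879 - - \frac{85 \left(-9 - 13\right) 5}{8} = 9879 - - \frac{85 \left(\left(-22\right) 5\right)}{8} = 9879 - \left(- \frac{85}{8}\right) \left(-110\right) = 9879 - \frac{4675}{4} = \frac{34841}{4}$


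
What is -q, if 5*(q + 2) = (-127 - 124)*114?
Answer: 28624/5 ≈ 5724.8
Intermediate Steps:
q = -28624/5 (q = -2 + ((-127 - 124)*114)/5 = -2 + (-251*114)/5 = -2 + (⅕)*(-28614) = -2 - 28614/5 = -28624/5 ≈ -5724.8)
-q = -1*(-28624/5) = 28624/5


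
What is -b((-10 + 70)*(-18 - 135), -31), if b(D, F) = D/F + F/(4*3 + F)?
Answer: -175381/589 ≈ -297.76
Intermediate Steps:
b(D, F) = D/F + F/(12 + F)
-b((-10 + 70)*(-18 - 135), -31) = -((-31)² + 12*((-10 + 70)*(-18 - 135)) + ((-10 + 70)*(-18 - 135))*(-31))/((-31)*(12 - 31)) = -(-1)*(961 + 12*(60*(-153)) + (60*(-153))*(-31))/(31*(-19)) = -(-1)*(-1)*(961 + 12*(-9180) - 9180*(-31))/(31*19) = -(-1)*(-1)*(961 - 110160 + 284580)/(31*19) = -(-1)*(-1)*175381/(31*19) = -1*175381/589 = -175381/589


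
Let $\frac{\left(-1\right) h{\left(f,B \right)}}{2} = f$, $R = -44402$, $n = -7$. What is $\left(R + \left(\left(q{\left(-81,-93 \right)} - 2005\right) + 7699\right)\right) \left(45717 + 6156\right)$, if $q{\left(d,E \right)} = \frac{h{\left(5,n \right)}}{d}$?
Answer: $- \frac{54213129358}{27} \approx -2.0079 \cdot 10^{9}$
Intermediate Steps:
$h{\left(f,B \right)} = - 2 f$
$q{\left(d,E \right)} = - \frac{10}{d}$ ($q{\left(d,E \right)} = \frac{\left(-2\right) 5}{d} = - \frac{10}{d}$)
$\left(R + \left(\left(q{\left(-81,-93 \right)} - 2005\right) + 7699\right)\right) \left(45717 + 6156\right) = \left(-44402 + \left(\left(- \frac{10}{-81} - 2005\right) + 7699\right)\right) \left(45717 + 6156\right) = \left(-44402 + \left(\left(\left(-10\right) \left(- \frac{1}{81}\right) - 2005\right) + 7699\right)\right) 51873 = \left(-44402 + \left(\left(\frac{10}{81} - 2005\right) + 7699\right)\right) 51873 = \left(-44402 + \left(- \frac{162395}{81} + 7699\right)\right) 51873 = \left(-44402 + \frac{461224}{81}\right) 51873 = \left(- \frac{3135338}{81}\right) 51873 = - \frac{54213129358}{27}$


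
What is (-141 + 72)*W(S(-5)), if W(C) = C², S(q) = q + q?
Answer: -6900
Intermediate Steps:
S(q) = 2*q
(-141 + 72)*W(S(-5)) = (-141 + 72)*(2*(-5))² = -69*(-10)² = -69*100 = -6900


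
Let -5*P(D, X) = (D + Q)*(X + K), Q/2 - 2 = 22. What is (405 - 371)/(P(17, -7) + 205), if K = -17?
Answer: 34/517 ≈ 0.065764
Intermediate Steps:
Q = 48 (Q = 4 + 2*22 = 4 + 44 = 48)
P(D, X) = -(-17 + X)*(48 + D)/5 (P(D, X) = -(D + 48)*(X - 17)/5 = -(48 + D)*(-17 + X)/5 = -(-17 + X)*(48 + D)/5)
(405 - 371)/(P(17, -7) + 205) = (405 - 371)/((816/5 - 48/5*(-7) + (17/5)*17 - ⅕*17*(-7)) + 205) = 34/((816/5 + 336/5 + 289/5 + 119/5) + 205) = 34/(312 + 205) = 34/517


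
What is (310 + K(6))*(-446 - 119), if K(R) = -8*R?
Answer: -148030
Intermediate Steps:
(310 + K(6))*(-446 - 119) = (310 - 8*6)*(-446 - 119) = (310 - 48)*(-565) = 262*(-565) = -148030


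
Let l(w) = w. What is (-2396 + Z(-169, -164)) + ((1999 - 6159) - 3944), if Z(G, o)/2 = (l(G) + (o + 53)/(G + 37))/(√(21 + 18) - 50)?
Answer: -284060525/27071 + 7399*√39/54142 ≈ -10492.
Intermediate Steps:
Z(G, o) = 2*(G + (53 + o)/(37 + G))/(-50 + √39) (Z(G, o) = 2*((G + (o + 53)/(G + 37))/(√(21 + 18) - 50)) = 2*((G + (53 + o)/(37 + G))/(√39 - 50)) = 2*((G + (53 + o)/(37 + G))/(-50 + √39)) = 2*(G + (53 + o)/(37 + G))/(-50 + √39))
(-2396 + Z(-169, -164)) + ((1999 - 6159) - 3944) = (-2396 + 2*(53 - 164 + (-169)² + 37*(-169))/(-1850 - 50*(-169) + 37*√39 - 169*√39)) + ((1999 - 6159) - 3944) = (-2396 + 2*(53 - 164 + 28561 - 6253)/(-1850 + 8450 + 37*√39 - 169*√39)) + (-4160 - 3944) = (-2396 + 2*22197/(6600 - 132*√39)) - 8104 = (-2396 + 44394/(6600 - 132*√39)) - 8104 = -10500 + 44394/(6600 - 132*√39)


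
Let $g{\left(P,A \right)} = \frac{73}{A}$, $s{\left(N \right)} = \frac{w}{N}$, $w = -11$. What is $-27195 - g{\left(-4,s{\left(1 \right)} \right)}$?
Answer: $- \frac{299072}{11} \approx -27188.0$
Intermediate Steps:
$s{\left(N \right)} = - \frac{11}{N}$
$-27195 - g{\left(-4,s{\left(1 \right)} \right)} = -27195 - \frac{73}{\left(-11\right) 1^{-1}} = -27195 - \frac{73}{\left(-11\right) 1} = -27195 - \frac{73}{-11} = -27195 - 73 \left(- \frac{1}{11}\right) = -27195 - - \frac{73}{11} = -27195 + \frac{73}{11} = - \frac{299072}{11}$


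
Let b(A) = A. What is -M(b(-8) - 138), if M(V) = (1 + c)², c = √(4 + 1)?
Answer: -(1 + √5)² ≈ -10.472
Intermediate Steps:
c = √5 ≈ 2.2361
M(V) = (1 + √5)²
-M(b(-8) - 138) = -(1 + √5)²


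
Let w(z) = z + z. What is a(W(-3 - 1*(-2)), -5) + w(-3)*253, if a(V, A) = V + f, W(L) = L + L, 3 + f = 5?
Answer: -1518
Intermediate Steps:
f = 2 (f = -3 + 5 = 2)
W(L) = 2*L
w(z) = 2*z
a(V, A) = 2 + V (a(V, A) = V + 2 = 2 + V)
a(W(-3 - 1*(-2)), -5) + w(-3)*253 = (2 + 2*(-3 - 1*(-2))) + (2*(-3))*253 = (2 + 2*(-3 + 2)) - 6*253 = (2 + 2*(-1)) - 1518 = (2 - 2) - 1518 = 0 - 1518 = -1518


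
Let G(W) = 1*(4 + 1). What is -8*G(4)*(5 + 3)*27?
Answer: -8640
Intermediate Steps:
G(W) = 5 (G(W) = 1*5 = 5)
-8*G(4)*(5 + 3)*27 = -40*(5 + 3)*27 = -40*8*27 = -8*40*27 = -320*27 = -8640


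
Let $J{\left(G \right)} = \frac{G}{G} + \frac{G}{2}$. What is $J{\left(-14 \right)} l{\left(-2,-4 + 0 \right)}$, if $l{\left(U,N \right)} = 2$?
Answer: $-12$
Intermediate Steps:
$J{\left(G \right)} = 1 + \frac{G}{2}$ ($J{\left(G \right)} = 1 + G \frac{1}{2} = 1 + \frac{G}{2}$)
$J{\left(-14 \right)} l{\left(-2,-4 + 0 \right)} = \left(1 + \frac{1}{2} \left(-14\right)\right) 2 = \left(1 - 7\right) 2 = \left(-6\right) 2 = -12$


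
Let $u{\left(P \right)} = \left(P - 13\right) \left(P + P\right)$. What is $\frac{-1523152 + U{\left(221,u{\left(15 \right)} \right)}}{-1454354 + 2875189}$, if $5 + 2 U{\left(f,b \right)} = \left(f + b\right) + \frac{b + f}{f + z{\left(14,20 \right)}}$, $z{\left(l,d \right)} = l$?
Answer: $- \frac{715816299}{667792450} \approx -1.0719$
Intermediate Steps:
$u{\left(P \right)} = 2 P \left(-13 + P\right)$ ($u{\left(P \right)} = \left(-13 + P\right) 2 P = 2 P \left(-13 + P\right)$)
$U{\left(f,b \right)} = - \frac{5}{2} + \frac{b}{2} + \frac{f}{2} + \frac{b + f}{2 \left(14 + f\right)}$ ($U{\left(f,b \right)} = - \frac{5}{2} + \frac{\left(f + b\right) + \frac{b + f}{f + 14}}{2} = - \frac{5}{2} + \frac{\left(b + f\right) + \frac{b + f}{14 + f}}{2} = - \frac{5}{2} + \frac{b + f + \frac{b + f}{14 + f}}{2} = - \frac{5}{2} + \left(\frac{b}{2} + \frac{f}{2} + \frac{b + f}{2 \left(14 + f\right)}\right) = - \frac{5}{2} + \frac{b}{2} + \frac{f}{2} + \frac{b + f}{2 \left(14 + f\right)}$)
$\frac{-1523152 + U{\left(221,u{\left(15 \right)} \right)}}{-1454354 + 2875189} = \frac{-1523152 + \frac{-70 + 221^{2} + 10 \cdot 221 + 15 \cdot 2 \cdot 15 \left(-13 + 15\right) + 2 \cdot 15 \left(-13 + 15\right) 221}{2 \left(14 + 221\right)}}{-1454354 + 2875189} = \frac{-1523152 + \frac{-70 + 48841 + 2210 + 15 \cdot 2 \cdot 15 \cdot 2 + 2 \cdot 15 \cdot 2 \cdot 221}{2 \cdot 235}}{1420835} = \left(-1523152 + \frac{1}{2} \cdot \frac{1}{235} \left(-70 + 48841 + 2210 + 15 \cdot 60 + 60 \cdot 221\right)\right) \frac{1}{1420835} = \left(-1523152 + \frac{1}{2} \cdot \frac{1}{235} \left(-70 + 48841 + 2210 + 900 + 13260\right)\right) \frac{1}{1420835} = \left(-1523152 + \frac{1}{2} \cdot \frac{1}{235} \cdot 65141\right) \frac{1}{1420835} = \left(-1523152 + \frac{65141}{470}\right) \frac{1}{1420835} = \left(- \frac{715816299}{470}\right) \frac{1}{1420835} = - \frac{715816299}{667792450}$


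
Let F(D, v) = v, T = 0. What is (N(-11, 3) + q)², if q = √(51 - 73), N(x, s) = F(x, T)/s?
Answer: -22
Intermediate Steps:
N(x, s) = 0 (N(x, s) = 0/s = 0)
q = I*√22 (q = √(-22) = I*√22 ≈ 4.6904*I)
(N(-11, 3) + q)² = (0 + I*√22)² = (I*√22)² = -22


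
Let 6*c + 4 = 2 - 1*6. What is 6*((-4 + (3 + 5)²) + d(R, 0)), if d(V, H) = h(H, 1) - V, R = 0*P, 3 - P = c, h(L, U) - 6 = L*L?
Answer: 396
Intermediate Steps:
h(L, U) = 6 + L² (h(L, U) = 6 + L*L = 6 + L²)
c = -4/3 (c = -⅔ + (2 - 1*6)/6 = -⅔ + (2 - 6)/6 = -⅔ + (⅙)*(-4) = -⅔ - ⅔ = -4/3 ≈ -1.3333)
P = 13/3 (P = 3 - 1*(-4/3) = 3 + 4/3 = 13/3 ≈ 4.3333)
R = 0 (R = 0*(13/3) = 0)
d(V, H) = 6 + H² - V (d(V, H) = (6 + H²) - V = 6 + H² - V)
6*((-4 + (3 + 5)²) + d(R, 0)) = 6*((-4 + (3 + 5)²) + (6 + 0² - 1*0)) = 6*((-4 + 8²) + (6 + 0 + 0)) = 6*((-4 + 64) + 6) = 6*(60 + 6) = 6*66 = 396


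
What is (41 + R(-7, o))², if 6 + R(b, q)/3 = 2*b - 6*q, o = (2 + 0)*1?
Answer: 3025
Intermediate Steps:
o = 2 (o = 2*1 = 2)
R(b, q) = -18 - 18*q + 6*b (R(b, q) = -18 + 3*(2*b - 6*q) = -18 + 3*(-6*q + 2*b) = -18 + (-18*q + 6*b) = -18 - 18*q + 6*b)
(41 + R(-7, o))² = (41 + (-18 - 18*2 + 6*(-7)))² = (41 + (-18 - 36 - 42))² = (41 - 96)² = (-55)² = 3025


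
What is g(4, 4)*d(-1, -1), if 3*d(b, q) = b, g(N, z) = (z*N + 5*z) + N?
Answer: -40/3 ≈ -13.333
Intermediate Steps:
g(N, z) = N + 5*z + N*z (g(N, z) = (N*z + 5*z) + N = (5*z + N*z) + N = N + 5*z + N*z)
d(b, q) = b/3
g(4, 4)*d(-1, -1) = (4 + 5*4 + 4*4)*((⅓)*(-1)) = (4 + 20 + 16)*(-⅓) = 40*(-⅓) = -40/3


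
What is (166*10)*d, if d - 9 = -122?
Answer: -187580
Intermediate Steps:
d = -113 (d = 9 - 122 = -113)
(166*10)*d = (166*10)*(-113) = 1660*(-113) = -187580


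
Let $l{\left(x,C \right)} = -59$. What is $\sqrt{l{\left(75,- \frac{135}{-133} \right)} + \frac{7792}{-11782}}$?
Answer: $\frac{i \sqrt{2070480315}}{5891} \approx 7.7241 i$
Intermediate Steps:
$\sqrt{l{\left(75,- \frac{135}{-133} \right)} + \frac{7792}{-11782}} = \sqrt{-59 + \frac{7792}{-11782}} = \sqrt{-59 + 7792 \left(- \frac{1}{11782}\right)} = \sqrt{-59 - \frac{3896}{5891}} = \sqrt{- \frac{351465}{5891}} = \frac{i \sqrt{2070480315}}{5891}$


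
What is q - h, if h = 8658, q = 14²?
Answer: -8462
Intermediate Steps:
q = 196
q - h = 196 - 1*8658 = 196 - 8658 = -8462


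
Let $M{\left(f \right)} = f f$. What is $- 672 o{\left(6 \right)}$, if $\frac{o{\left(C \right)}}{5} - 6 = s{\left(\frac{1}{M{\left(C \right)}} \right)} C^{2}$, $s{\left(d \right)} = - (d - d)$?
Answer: $-20160$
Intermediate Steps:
$M{\left(f \right)} = f^{2}$
$s{\left(d \right)} = 0$ ($s{\left(d \right)} = \left(-1\right) 0 = 0$)
$o{\left(C \right)} = 30$ ($o{\left(C \right)} = 30 + 5 \cdot 0 C^{2} = 30 + 5 \cdot 0 = 30 + 0 = 30$)
$- 672 o{\left(6 \right)} = \left(-672\right) 30 = -20160$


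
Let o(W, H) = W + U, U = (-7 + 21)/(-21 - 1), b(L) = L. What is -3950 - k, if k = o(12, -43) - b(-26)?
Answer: -43861/11 ≈ -3987.4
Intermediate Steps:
U = -7/11 (U = 14/(-22) = 14*(-1/22) = -7/11 ≈ -0.63636)
o(W, H) = -7/11 + W (o(W, H) = W - 7/11 = -7/11 + W)
k = 411/11 (k = (-7/11 + 12) - 1*(-26) = 125/11 + 26 = 411/11 ≈ 37.364)
-3950 - k = -3950 - 1*411/11 = -3950 - 411/11 = -43861/11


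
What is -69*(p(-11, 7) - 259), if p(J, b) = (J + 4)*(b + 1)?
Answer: 21735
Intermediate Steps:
p(J, b) = (1 + b)*(4 + J) (p(J, b) = (4 + J)*(1 + b) = (1 + b)*(4 + J))
-69*(p(-11, 7) - 259) = -69*((4 - 11 + 4*7 - 11*7) - 259) = -69*((4 - 11 + 28 - 77) - 259) = -69*(-56 - 259) = -69*(-315) = 21735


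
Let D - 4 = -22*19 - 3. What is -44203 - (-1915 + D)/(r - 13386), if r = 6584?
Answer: -150335569/3401 ≈ -44203.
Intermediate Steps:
D = -417 (D = 4 + (-22*19 - 3) = 4 + (-418 - 3) = 4 - 421 = -417)
-44203 - (-1915 + D)/(r - 13386) = -44203 - (-1915 - 417)/(6584 - 13386) = -44203 - (-2332)/(-6802) = -44203 - (-2332)*(-1)/6802 = -44203 - 1*1166/3401 = -44203 - 1166/3401 = -150335569/3401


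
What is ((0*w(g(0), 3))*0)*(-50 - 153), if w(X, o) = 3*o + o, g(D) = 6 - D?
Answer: 0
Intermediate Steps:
w(X, o) = 4*o
((0*w(g(0), 3))*0)*(-50 - 153) = ((0*(4*3))*0)*(-50 - 153) = ((0*12)*0)*(-203) = (0*0)*(-203) = 0*(-203) = 0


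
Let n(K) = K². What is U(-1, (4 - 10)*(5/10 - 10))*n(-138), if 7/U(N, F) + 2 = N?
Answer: -44436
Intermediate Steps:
U(N, F) = 7/(-2 + N)
U(-1, (4 - 10)*(5/10 - 10))*n(-138) = (7/(-2 - 1))*(-138)² = (7/(-3))*19044 = (7*(-⅓))*19044 = -7/3*19044 = -44436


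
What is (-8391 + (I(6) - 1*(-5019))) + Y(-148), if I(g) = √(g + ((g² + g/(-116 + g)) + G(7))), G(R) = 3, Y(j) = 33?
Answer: -3339 + 2*√33990/55 ≈ -3332.3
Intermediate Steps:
I(g) = √(3 + g + g² + g/(-116 + g)) (I(g) = √(g + ((g² + g/(-116 + g)) + 3)) = √(g + (3 + g² + g/(-116 + g))) = √(3 + g + g² + g/(-116 + g)))
(-8391 + (I(6) - 1*(-5019))) + Y(-148) = (-8391 + (√((6 + (-116 + 6)*(3 + 6 + 6²))/(-116 + 6)) - 1*(-5019))) + 33 = (-8391 + (√((6 - 110*(3 + 6 + 36))/(-110)) + 5019)) + 33 = (-8391 + (√(-(6 - 110*45)/110) + 5019)) + 33 = (-8391 + (√(-(6 - 4950)/110) + 5019)) + 33 = (-8391 + (√(-1/110*(-4944)) + 5019)) + 33 = (-8391 + (√(2472/55) + 5019)) + 33 = (-8391 + (2*√33990/55 + 5019)) + 33 = (-8391 + (5019 + 2*√33990/55)) + 33 = (-3372 + 2*√33990/55) + 33 = -3339 + 2*√33990/55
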